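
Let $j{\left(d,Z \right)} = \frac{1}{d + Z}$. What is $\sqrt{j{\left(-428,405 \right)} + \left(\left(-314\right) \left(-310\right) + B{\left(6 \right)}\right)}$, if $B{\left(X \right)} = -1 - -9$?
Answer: $\frac{\sqrt{51497069}}{23} \approx 312.01$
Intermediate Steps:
$j{\left(d,Z \right)} = \frac{1}{Z + d}$
$B{\left(X \right)} = 8$ ($B{\left(X \right)} = -1 + 9 = 8$)
$\sqrt{j{\left(-428,405 \right)} + \left(\left(-314\right) \left(-310\right) + B{\left(6 \right)}\right)} = \sqrt{\frac{1}{405 - 428} + \left(\left(-314\right) \left(-310\right) + 8\right)} = \sqrt{\frac{1}{-23} + \left(97340 + 8\right)} = \sqrt{- \frac{1}{23} + 97348} = \sqrt{\frac{2239003}{23}} = \frac{\sqrt{51497069}}{23}$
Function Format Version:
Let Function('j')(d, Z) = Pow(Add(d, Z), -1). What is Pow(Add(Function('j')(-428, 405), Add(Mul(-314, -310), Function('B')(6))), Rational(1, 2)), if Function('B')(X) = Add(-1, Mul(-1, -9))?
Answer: Mul(Rational(1, 23), Pow(51497069, Rational(1, 2))) ≈ 312.01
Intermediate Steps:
Function('j')(d, Z) = Pow(Add(Z, d), -1)
Function('B')(X) = 8 (Function('B')(X) = Add(-1, 9) = 8)
Pow(Add(Function('j')(-428, 405), Add(Mul(-314, -310), Function('B')(6))), Rational(1, 2)) = Pow(Add(Pow(Add(405, -428), -1), Add(Mul(-314, -310), 8)), Rational(1, 2)) = Pow(Add(Pow(-23, -1), Add(97340, 8)), Rational(1, 2)) = Pow(Add(Rational(-1, 23), 97348), Rational(1, 2)) = Pow(Rational(2239003, 23), Rational(1, 2)) = Mul(Rational(1, 23), Pow(51497069, Rational(1, 2)))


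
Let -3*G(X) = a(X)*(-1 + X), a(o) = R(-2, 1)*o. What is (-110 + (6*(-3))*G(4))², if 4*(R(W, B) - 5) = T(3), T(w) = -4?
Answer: 31684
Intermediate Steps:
R(W, B) = 4 (R(W, B) = 5 + (¼)*(-4) = 5 - 1 = 4)
a(o) = 4*o
G(X) = -4*X*(-1 + X)/3
(-110 + (6*(-3))*G(4))² = (-110 + (6*(-3))*((4/3)*4*(1 - 1*4)))² = (-110 - 24*4*(1 - 4))² = (-110 - 24*4*(-3))² = (-110 - 18*(-16))² = (-110 + 288)² = 178² = 31684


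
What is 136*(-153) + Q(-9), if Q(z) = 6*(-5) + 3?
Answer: -20835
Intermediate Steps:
Q(z) = -27 (Q(z) = -30 + 3 = -27)
136*(-153) + Q(-9) = 136*(-153) - 27 = -20808 - 27 = -20835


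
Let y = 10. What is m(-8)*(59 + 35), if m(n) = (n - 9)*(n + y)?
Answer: -3196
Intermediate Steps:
m(n) = (-9 + n)*(10 + n) (m(n) = (n - 9)*(n + 10) = (-9 + n)*(10 + n))
m(-8)*(59 + 35) = (-90 - 8 + (-8)²)*(59 + 35) = (-90 - 8 + 64)*94 = -34*94 = -3196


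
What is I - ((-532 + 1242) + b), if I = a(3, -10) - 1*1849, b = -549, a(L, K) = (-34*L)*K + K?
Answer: -1000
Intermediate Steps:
a(L, K) = K - 34*K*L (a(L, K) = -34*K*L + K = K - 34*K*L)
I = -839 (I = -10*(1 - 34*3) - 1*1849 = -10*(1 - 102) - 1849 = -10*(-101) - 1849 = 1010 - 1849 = -839)
I - ((-532 + 1242) + b) = -839 - ((-532 + 1242) - 549) = -839 - (710 - 549) = -839 - 1*161 = -839 - 161 = -1000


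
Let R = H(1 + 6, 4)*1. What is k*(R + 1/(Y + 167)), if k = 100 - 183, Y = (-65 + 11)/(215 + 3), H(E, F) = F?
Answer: -6043479/18176 ≈ -332.50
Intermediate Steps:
Y = -27/109 (Y = -54/218 = -54*1/218 = -27/109 ≈ -0.24771)
R = 4 (R = 4*1 = 4)
k = -83
k*(R + 1/(Y + 167)) = -83*(4 + 1/(-27/109 + 167)) = -83*(4 + 1/(18176/109)) = -83*(4 + 109/18176) = -83*72813/18176 = -6043479/18176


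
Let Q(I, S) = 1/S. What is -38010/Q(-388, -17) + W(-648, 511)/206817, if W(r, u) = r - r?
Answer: 646170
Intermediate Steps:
W(r, u) = 0
-38010/Q(-388, -17) + W(-648, 511)/206817 = -38010/(1/(-17)) + 0/206817 = -38010/(-1/17) + 0*(1/206817) = -38010*(-17) + 0 = 646170 + 0 = 646170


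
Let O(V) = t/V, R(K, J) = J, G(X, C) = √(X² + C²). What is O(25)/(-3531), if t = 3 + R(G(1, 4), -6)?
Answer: 1/29425 ≈ 3.3985e-5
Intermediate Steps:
G(X, C) = √(C² + X²)
t = -3 (t = 3 - 6 = -3)
O(V) = -3/V
O(25)/(-3531) = -3/25/(-3531) = -3*1/25*(-1/3531) = -3/25*(-1/3531) = 1/29425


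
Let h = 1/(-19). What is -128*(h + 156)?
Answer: -379264/19 ≈ -19961.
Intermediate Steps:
h = -1/19 ≈ -0.052632
-128*(h + 156) = -128*(-1/19 + 156) = -128*2963/19 = -379264/19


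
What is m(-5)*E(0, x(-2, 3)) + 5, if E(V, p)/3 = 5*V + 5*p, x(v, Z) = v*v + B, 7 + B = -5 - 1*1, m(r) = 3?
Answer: -400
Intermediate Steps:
B = -13 (B = -7 + (-5 - 1*1) = -7 + (-5 - 1) = -7 - 6 = -13)
x(v, Z) = -13 + v² (x(v, Z) = v*v - 13 = v² - 13 = -13 + v²)
E(V, p) = 15*V + 15*p (E(V, p) = 3*(5*V + 5*p) = 15*V + 15*p)
m(-5)*E(0, x(-2, 3)) + 5 = 3*(15*0 + 15*(-13 + (-2)²)) + 5 = 3*(0 + 15*(-13 + 4)) + 5 = 3*(0 + 15*(-9)) + 5 = 3*(0 - 135) + 5 = 3*(-135) + 5 = -405 + 5 = -400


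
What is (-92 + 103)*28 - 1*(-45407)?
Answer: 45715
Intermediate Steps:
(-92 + 103)*28 - 1*(-45407) = 11*28 + 45407 = 308 + 45407 = 45715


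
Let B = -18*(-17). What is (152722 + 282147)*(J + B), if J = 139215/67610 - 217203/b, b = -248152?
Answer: 225399731587098027/1677755672 ≈ 1.3435e+8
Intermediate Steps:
J = 4923157551/1677755672 (J = 139215/67610 - 217203/(-248152) = 139215*(1/67610) - 217203*(-1/248152) = 27843/13522 + 217203/248152 = 4923157551/1677755672 ≈ 2.9344)
B = 306
(152722 + 282147)*(J + B) = (152722 + 282147)*(4923157551/1677755672 + 306) = 434869*(518316393183/1677755672) = 225399731587098027/1677755672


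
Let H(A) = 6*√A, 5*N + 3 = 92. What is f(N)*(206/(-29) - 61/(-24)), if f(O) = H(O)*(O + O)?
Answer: -11303*√445/58 ≈ -4111.0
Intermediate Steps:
N = 89/5 (N = -⅗ + (⅕)*92 = -⅗ + 92/5 = 89/5 ≈ 17.800)
f(O) = 12*O^(3/2) (f(O) = (6*√O)*(O + O) = (6*√O)*(2*O) = 12*O^(3/2))
f(N)*(206/(-29) - 61/(-24)) = (12*(89/5)^(3/2))*(206/(-29) - 61/(-24)) = (12*(89*√445/25))*(206*(-1/29) - 61*(-1/24)) = (1068*√445/25)*(-206/29 + 61/24) = (1068*√445/25)*(-3175/696) = -11303*√445/58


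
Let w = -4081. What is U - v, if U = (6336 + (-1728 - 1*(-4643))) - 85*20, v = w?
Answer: 11632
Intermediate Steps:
v = -4081
U = 7551 (U = (6336 + (-1728 + 4643)) - 1700 = (6336 + 2915) - 1700 = 9251 - 1700 = 7551)
U - v = 7551 - 1*(-4081) = 7551 + 4081 = 11632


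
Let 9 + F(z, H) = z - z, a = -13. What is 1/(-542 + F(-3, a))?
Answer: -1/551 ≈ -0.0018149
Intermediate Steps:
F(z, H) = -9 (F(z, H) = -9 + (z - z) = -9 + 0 = -9)
1/(-542 + F(-3, a)) = 1/(-542 - 9) = 1/(-551) = -1/551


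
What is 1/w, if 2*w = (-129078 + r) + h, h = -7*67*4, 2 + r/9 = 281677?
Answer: 2/2404121 ≈ 8.3190e-7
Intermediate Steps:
r = 2535075 (r = -18 + 9*281677 = -18 + 2535093 = 2535075)
h = -1876 (h = -469*4 = -1876)
w = 2404121/2 (w = ((-129078 + 2535075) - 1876)/2 = (2405997 - 1876)/2 = (1/2)*2404121 = 2404121/2 ≈ 1.2021e+6)
1/w = 1/(2404121/2) = 2/2404121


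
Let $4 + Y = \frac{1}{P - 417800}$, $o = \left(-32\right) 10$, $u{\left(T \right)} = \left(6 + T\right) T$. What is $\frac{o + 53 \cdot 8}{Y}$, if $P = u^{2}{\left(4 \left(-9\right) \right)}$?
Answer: $- \frac{77854400}{2994399} \approx -26.0$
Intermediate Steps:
$u{\left(T \right)} = T \left(6 + T\right)$
$o = -320$
$P = 1166400$ ($P = \left(4 \left(-9\right) \left(6 + 4 \left(-9\right)\right)\right)^{2} = \left(- 36 \left(6 - 36\right)\right)^{2} = \left(\left(-36\right) \left(-30\right)\right)^{2} = 1080^{2} = 1166400$)
$Y = - \frac{2994399}{748600}$ ($Y = -4 + \frac{1}{1166400 - 417800} = -4 + \frac{1}{748600} = - \frac{2994399}{748600} \approx -4.0$)
$\frac{o + 53 \cdot 8}{Y} = \frac{-320 + 53 \cdot 8}{- \frac{2994399}{748600}} = \left(-320 + 424\right) \left(- \frac{748600}{2994399}\right) = 104 \left(- \frac{748600}{2994399}\right) = - \frac{77854400}{2994399}$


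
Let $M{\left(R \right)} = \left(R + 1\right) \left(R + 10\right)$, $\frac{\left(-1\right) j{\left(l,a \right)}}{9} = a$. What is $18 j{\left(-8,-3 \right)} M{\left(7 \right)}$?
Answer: $66096$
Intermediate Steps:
$j{\left(l,a \right)} = - 9 a$
$M{\left(R \right)} = \left(1 + R\right) \left(10 + R\right)$
$18 j{\left(-8,-3 \right)} M{\left(7 \right)} = 18 \left(\left(-9\right) \left(-3\right)\right) \left(10 + 7^{2} + 11 \cdot 7\right) = 18 \cdot 27 \left(10 + 49 + 77\right) = 486 \cdot 136 = 66096$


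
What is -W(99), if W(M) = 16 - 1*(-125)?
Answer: -141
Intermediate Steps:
W(M) = 141 (W(M) = 16 + 125 = 141)
-W(99) = -1*141 = -141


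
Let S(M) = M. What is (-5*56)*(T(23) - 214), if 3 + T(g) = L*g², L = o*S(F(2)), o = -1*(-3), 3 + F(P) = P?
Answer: 505120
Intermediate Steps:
F(P) = -3 + P
o = 3
L = -3 (L = 3*(-3 + 2) = 3*(-1) = -3)
T(g) = -3 - 3*g²
(-5*56)*(T(23) - 214) = (-5*56)*((-3 - 3*23²) - 214) = -280*((-3 - 3*529) - 214) = -280*((-3 - 1587) - 214) = -280*(-1590 - 214) = -280*(-1804) = 505120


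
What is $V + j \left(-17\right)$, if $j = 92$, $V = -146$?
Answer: $-1710$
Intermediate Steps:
$V + j \left(-17\right) = -146 + 92 \left(-17\right) = -146 - 1564 = -1710$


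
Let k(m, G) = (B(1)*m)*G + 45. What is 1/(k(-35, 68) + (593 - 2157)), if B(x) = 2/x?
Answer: -1/6279 ≈ -0.00015926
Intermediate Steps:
k(m, G) = 45 + 2*G*m (k(m, G) = ((2/1)*m)*G + 45 = ((2*1)*m)*G + 45 = (2*m)*G + 45 = 2*G*m + 45 = 45 + 2*G*m)
1/(k(-35, 68) + (593 - 2157)) = 1/((45 + 2*68*(-35)) + (593 - 2157)) = 1/((45 - 4760) - 1564) = 1/(-4715 - 1564) = 1/(-6279) = -1/6279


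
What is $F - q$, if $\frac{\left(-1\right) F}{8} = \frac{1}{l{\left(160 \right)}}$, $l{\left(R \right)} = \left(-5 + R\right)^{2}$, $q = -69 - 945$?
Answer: $\frac{24361342}{24025} \approx 1014.0$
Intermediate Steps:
$q = -1014$ ($q = -69 - 945 = -1014$)
$F = - \frac{8}{24025}$ ($F = - \frac{8}{\left(-5 + 160\right)^{2}} = - \frac{8}{155^{2}} = - \frac{8}{24025} \approx -0.00033299$)
$F - q = - \frac{8}{24025} - -1014 = - \frac{8}{24025} + 1014 = \frac{24361342}{24025}$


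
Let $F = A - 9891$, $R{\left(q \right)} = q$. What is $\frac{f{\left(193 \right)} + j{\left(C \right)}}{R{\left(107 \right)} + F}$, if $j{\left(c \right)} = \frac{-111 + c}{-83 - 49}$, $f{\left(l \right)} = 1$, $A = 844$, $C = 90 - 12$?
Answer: $- \frac{1}{7152} \approx -0.00013982$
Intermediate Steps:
$C = 78$ ($C = 90 - 12 = 78$)
$F = -9047$ ($F = 844 - 9891 = -9047$)
$j{\left(c \right)} = \frac{37}{44} - \frac{c}{132}$ ($j{\left(c \right)} = \frac{-111 + c}{-132} = \left(-111 + c\right) \left(- \frac{1}{132}\right) = \frac{37}{44} - \frac{c}{132}$)
$\frac{f{\left(193 \right)} + j{\left(C \right)}}{R{\left(107 \right)} + F} = \frac{1 + \left(\frac{37}{44} - \frac{13}{22}\right)}{107 - 9047} = \frac{1 + \left(\frac{37}{44} - \frac{13}{22}\right)}{-8940} = \left(1 + \frac{1}{4}\right) \left(- \frac{1}{8940}\right) = \frac{5}{4} \left(- \frac{1}{8940}\right) = - \frac{1}{7152}$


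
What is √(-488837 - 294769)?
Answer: I*√783606 ≈ 885.21*I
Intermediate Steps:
√(-488837 - 294769) = √(-783606) = I*√783606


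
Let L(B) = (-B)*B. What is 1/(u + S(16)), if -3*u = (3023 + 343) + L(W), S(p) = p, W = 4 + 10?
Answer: -3/3122 ≈ -0.00096092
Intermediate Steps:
W = 14
L(B) = -B²
u = -3170/3 (u = -((3023 + 343) - 1*14²)/3 = -(3366 - 1*196)/3 = -(3366 - 196)/3 = -⅓*3170 = -3170/3 ≈ -1056.7)
1/(u + S(16)) = 1/(-3170/3 + 16) = 1/(-3122/3) = -3/3122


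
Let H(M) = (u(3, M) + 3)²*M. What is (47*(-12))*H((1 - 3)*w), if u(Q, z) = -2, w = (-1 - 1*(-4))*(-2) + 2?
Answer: -4512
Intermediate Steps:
w = -4 (w = (-1 + 4)*(-2) + 2 = 3*(-2) + 2 = -6 + 2 = -4)
H(M) = M (H(M) = (-2 + 3)²*M = 1²*M = 1*M = M)
(47*(-12))*H((1 - 3)*w) = (47*(-12))*((1 - 3)*(-4)) = -(-1128)*(-4) = -564*8 = -4512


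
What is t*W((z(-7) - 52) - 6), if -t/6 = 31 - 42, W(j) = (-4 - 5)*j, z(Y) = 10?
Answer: 28512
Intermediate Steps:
W(j) = -9*j
t = 66 (t = -6*(31 - 42) = -6*(-11) = 66)
t*W((z(-7) - 52) - 6) = 66*(-9*((10 - 52) - 6)) = 66*(-9*(-42 - 6)) = 66*(-9*(-48)) = 66*432 = 28512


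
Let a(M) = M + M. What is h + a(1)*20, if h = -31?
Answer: 9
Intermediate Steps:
a(M) = 2*M
h + a(1)*20 = -31 + (2*1)*20 = -31 + 2*20 = -31 + 40 = 9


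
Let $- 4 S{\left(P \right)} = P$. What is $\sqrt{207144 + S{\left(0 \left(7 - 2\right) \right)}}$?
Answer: $6 \sqrt{5754} \approx 455.13$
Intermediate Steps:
$S{\left(P \right)} = - \frac{P}{4}$
$\sqrt{207144 + S{\left(0 \left(7 - 2\right) \right)}} = \sqrt{207144 - \frac{0 \left(7 - 2\right)}{4}} = \sqrt{207144 - \frac{0 \cdot 5}{4}} = \sqrt{207144 - 0} = \sqrt{207144 + 0} = \sqrt{207144} = 6 \sqrt{5754}$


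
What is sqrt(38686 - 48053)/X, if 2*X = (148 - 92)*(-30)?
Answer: -I*sqrt(9367)/840 ≈ -0.11522*I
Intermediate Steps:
X = -840 (X = ((148 - 92)*(-30))/2 = (56*(-30))/2 = (1/2)*(-1680) = -840)
sqrt(38686 - 48053)/X = sqrt(38686 - 48053)/(-840) = sqrt(-9367)*(-1/840) = (I*sqrt(9367))*(-1/840) = -I*sqrt(9367)/840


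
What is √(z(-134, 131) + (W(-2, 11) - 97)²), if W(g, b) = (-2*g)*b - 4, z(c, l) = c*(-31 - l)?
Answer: 3*√2773 ≈ 157.98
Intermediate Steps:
W(g, b) = -4 - 2*b*g (W(g, b) = -2*b*g - 4 = -4 - 2*b*g)
√(z(-134, 131) + (W(-2, 11) - 97)²) = √(-1*(-134)*(31 + 131) + ((-4 - 2*11*(-2)) - 97)²) = √(-1*(-134)*162 + ((-4 + 44) - 97)²) = √(21708 + (40 - 97)²) = √(21708 + (-57)²) = √(21708 + 3249) = √24957 = 3*√2773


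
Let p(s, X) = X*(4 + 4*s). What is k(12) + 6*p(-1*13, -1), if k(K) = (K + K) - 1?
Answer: 311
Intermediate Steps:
k(K) = -1 + 2*K (k(K) = 2*K - 1 = -1 + 2*K)
k(12) + 6*p(-1*13, -1) = (-1 + 2*12) + 6*(4*(-1)*(1 - 1*13)) = (-1 + 24) + 6*(4*(-1)*(1 - 13)) = 23 + 6*(4*(-1)*(-12)) = 23 + 6*48 = 23 + 288 = 311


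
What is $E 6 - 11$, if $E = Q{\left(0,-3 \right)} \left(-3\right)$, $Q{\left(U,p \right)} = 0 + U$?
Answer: $-11$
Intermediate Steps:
$Q{\left(U,p \right)} = U$
$E = 0$ ($E = 0 \left(-3\right) = 0$)
$E 6 - 11 = 0 \cdot 6 - 11 = 0 - 11 = -11$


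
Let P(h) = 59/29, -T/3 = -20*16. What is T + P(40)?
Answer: 27899/29 ≈ 962.03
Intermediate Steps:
T = 960 (T = -(-60)*16 = -3*(-320) = 960)
P(h) = 59/29 (P(h) = 59*(1/29) = 59/29)
T + P(40) = 960 + 59/29 = 27899/29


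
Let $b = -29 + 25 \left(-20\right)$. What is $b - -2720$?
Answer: $2191$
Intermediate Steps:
$b = -529$ ($b = -29 - 500 = -529$)
$b - -2720 = -529 - -2720 = -529 + 2720 = 2191$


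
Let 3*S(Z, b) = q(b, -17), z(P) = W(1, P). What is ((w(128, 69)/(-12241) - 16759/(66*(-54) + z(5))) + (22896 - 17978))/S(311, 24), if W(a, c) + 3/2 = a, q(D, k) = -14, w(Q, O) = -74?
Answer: -644378170629/610862623 ≈ -1054.9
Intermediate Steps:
W(a, c) = -3/2 + a
z(P) = -1/2 (z(P) = -3/2 + 1 = -1/2)
S(Z, b) = -14/3 (S(Z, b) = (1/3)*(-14) = -14/3)
((w(128, 69)/(-12241) - 16759/(66*(-54) + z(5))) + (22896 - 17978))/S(311, 24) = ((-74/(-12241) - 16759/(66*(-54) - 1/2)) + (22896 - 17978))/(-14/3) = ((-74*(-1/12241) - 16759/(-3564 - 1/2)) + 4918)*(-3/14) = ((74/12241 - 16759/(-7129/2)) + 4918)*(-3/14) = ((74/12241 - 16759*(-2/7129)) + 4918)*(-3/14) = ((74/12241 + 33518/7129) + 4918)*(-3/14) = (410821384/87266089 + 4918)*(-3/14) = (429585447086/87266089)*(-3/14) = -644378170629/610862623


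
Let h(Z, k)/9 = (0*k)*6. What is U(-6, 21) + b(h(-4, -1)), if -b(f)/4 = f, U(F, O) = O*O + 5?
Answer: 446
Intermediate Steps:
U(F, O) = 5 + O**2 (U(F, O) = O**2 + 5 = 5 + O**2)
h(Z, k) = 0 (h(Z, k) = 9*((0*k)*6) = 9*(0*6) = 9*0 = 0)
b(f) = -4*f
U(-6, 21) + b(h(-4, -1)) = (5 + 21**2) - 4*0 = (5 + 441) + 0 = 446 + 0 = 446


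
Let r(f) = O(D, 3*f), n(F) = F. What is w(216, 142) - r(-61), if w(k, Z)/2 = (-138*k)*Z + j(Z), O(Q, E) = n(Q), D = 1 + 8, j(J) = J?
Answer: -8465197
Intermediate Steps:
D = 9
O(Q, E) = Q
w(k, Z) = 2*Z - 276*Z*k (w(k, Z) = 2*((-138*k)*Z + Z) = 2*(-138*Z*k + Z) = 2*(Z - 138*Z*k) = 2*Z - 276*Z*k)
r(f) = 9
w(216, 142) - r(-61) = 2*142*(1 - 138*216) - 1*9 = 2*142*(1 - 29808) - 9 = 2*142*(-29807) - 9 = -8465188 - 9 = -8465197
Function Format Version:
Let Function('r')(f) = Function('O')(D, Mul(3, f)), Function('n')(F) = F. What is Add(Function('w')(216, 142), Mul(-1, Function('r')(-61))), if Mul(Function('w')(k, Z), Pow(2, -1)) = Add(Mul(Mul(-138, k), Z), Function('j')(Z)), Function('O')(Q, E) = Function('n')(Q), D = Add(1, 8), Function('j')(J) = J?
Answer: -8465197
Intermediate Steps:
D = 9
Function('O')(Q, E) = Q
Function('w')(k, Z) = Add(Mul(2, Z), Mul(-276, Z, k)) (Function('w')(k, Z) = Mul(2, Add(Mul(Mul(-138, k), Z), Z)) = Mul(2, Add(Mul(-138, Z, k), Z)) = Mul(2, Add(Z, Mul(-138, Z, k))) = Add(Mul(2, Z), Mul(-276, Z, k)))
Function('r')(f) = 9
Add(Function('w')(216, 142), Mul(-1, Function('r')(-61))) = Add(Mul(2, 142, Add(1, Mul(-138, 216))), Mul(-1, 9)) = Add(Mul(2, 142, Add(1, -29808)), -9) = Add(Mul(2, 142, -29807), -9) = Add(-8465188, -9) = -8465197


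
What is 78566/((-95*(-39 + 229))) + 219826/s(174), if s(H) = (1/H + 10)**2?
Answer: 59946384128477/27355506025 ≈ 2191.4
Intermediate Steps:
s(H) = (10 + 1/H)**2
78566/((-95*(-39 + 229))) + 219826/s(174) = 78566/((-95*(-39 + 229))) + 219826/(((1 + 10*174)**2/174**2)) = 78566/((-95*190)) + 219826/(((1 + 1740)**2/30276)) = 78566/(-18050) + 219826/(((1/30276)*1741**2)) = 78566*(-1/18050) + 219826/(((1/30276)*3031081)) = -39283/9025 + 219826/(3031081/30276) = -39283/9025 + 219826*(30276/3031081) = -39283/9025 + 6655451976/3031081 = 59946384128477/27355506025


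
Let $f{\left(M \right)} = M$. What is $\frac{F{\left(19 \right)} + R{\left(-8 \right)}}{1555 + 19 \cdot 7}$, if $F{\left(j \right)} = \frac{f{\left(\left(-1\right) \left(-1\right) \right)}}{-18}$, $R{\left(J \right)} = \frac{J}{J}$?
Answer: $\frac{17}{30384} \approx 0.00055951$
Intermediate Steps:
$R{\left(J \right)} = 1$
$F{\left(j \right)} = - \frac{1}{18}$ ($F{\left(j \right)} = \frac{\left(-1\right) \left(-1\right)}{-18} = 1 \left(- \frac{1}{18}\right) = - \frac{1}{18}$)
$\frac{F{\left(19 \right)} + R{\left(-8 \right)}}{1555 + 19 \cdot 7} = \frac{- \frac{1}{18} + 1}{1555 + 19 \cdot 7} = \frac{17}{18 \left(1555 + 133\right)} = \frac{17}{18 \cdot 1688} = \frac{17}{18} \cdot \frac{1}{1688} = \frac{17}{30384}$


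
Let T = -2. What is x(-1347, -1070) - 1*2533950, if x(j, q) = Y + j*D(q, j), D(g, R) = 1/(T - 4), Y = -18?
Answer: -5067487/2 ≈ -2.5337e+6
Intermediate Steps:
D(g, R) = -⅙ (D(g, R) = 1/(-2 - 4) = 1/(-6) = -⅙)
x(j, q) = -18 - j/6 (x(j, q) = -18 + j*(-⅙) = -18 - j/6)
x(-1347, -1070) - 1*2533950 = (-18 - ⅙*(-1347)) - 1*2533950 = (-18 + 449/2) - 2533950 = 413/2 - 2533950 = -5067487/2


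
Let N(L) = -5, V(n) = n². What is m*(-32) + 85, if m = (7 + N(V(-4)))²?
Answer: -43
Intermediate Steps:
m = 4 (m = (7 - 5)² = 2² = 4)
m*(-32) + 85 = 4*(-32) + 85 = -128 + 85 = -43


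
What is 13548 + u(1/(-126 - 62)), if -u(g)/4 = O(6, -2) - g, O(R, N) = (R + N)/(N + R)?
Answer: 636567/47 ≈ 13544.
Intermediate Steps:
O(R, N) = 1 (O(R, N) = (N + R)/(N + R) = 1)
u(g) = -4 + 4*g (u(g) = -4*(1 - g) = -4 + 4*g)
13548 + u(1/(-126 - 62)) = 13548 + (-4 + 4/(-126 - 62)) = 13548 + (-4 + 4/(-188)) = 13548 + (-4 + 4*(-1/188)) = 13548 + (-4 - 1/47) = 13548 - 189/47 = 636567/47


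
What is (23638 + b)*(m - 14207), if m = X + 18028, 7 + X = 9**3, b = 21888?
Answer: 206824618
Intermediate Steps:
X = 722 (X = -7 + 9**3 = -7 + 729 = 722)
m = 18750 (m = 722 + 18028 = 18750)
(23638 + b)*(m - 14207) = (23638 + 21888)*(18750 - 14207) = 45526*4543 = 206824618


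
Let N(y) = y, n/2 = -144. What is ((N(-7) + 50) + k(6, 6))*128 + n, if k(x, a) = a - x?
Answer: 5216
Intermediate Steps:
n = -288 (n = 2*(-144) = -288)
((N(-7) + 50) + k(6, 6))*128 + n = ((-7 + 50) + (6 - 1*6))*128 - 288 = (43 + (6 - 6))*128 - 288 = (43 + 0)*128 - 288 = 43*128 - 288 = 5504 - 288 = 5216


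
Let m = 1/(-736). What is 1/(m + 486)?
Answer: 736/357695 ≈ 0.0020576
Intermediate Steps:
m = -1/736 ≈ -0.0013587
1/(m + 486) = 1/(-1/736 + 486) = 1/(357695/736) = 736/357695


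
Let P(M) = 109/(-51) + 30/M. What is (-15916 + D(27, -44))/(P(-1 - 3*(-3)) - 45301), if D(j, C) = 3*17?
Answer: 647292/1848215 ≈ 0.35023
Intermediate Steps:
P(M) = -109/51 + 30/M (P(M) = 109*(-1/51) + 30/M = -109/51 + 30/M)
D(j, C) = 51
(-15916 + D(27, -44))/(P(-1 - 3*(-3)) - 45301) = (-15916 + 51)/((-109/51 + 30/(-1 - 3*(-3))) - 45301) = -15865/((-109/51 + 30/(-1 + 9)) - 45301) = -15865/((-109/51 + 30/8) - 45301) = -15865/((-109/51 + 30*(⅛)) - 45301) = -15865/((-109/51 + 15/4) - 45301) = -15865/(329/204 - 45301) = -15865/(-9241075/204) = -15865*(-204/9241075) = 647292/1848215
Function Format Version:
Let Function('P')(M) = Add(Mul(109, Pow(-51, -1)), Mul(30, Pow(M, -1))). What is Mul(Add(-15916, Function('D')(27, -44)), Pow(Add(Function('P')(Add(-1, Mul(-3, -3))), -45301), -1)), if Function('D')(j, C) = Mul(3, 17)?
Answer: Rational(647292, 1848215) ≈ 0.35023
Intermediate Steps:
Function('P')(M) = Add(Rational(-109, 51), Mul(30, Pow(M, -1))) (Function('P')(M) = Add(Mul(109, Rational(-1, 51)), Mul(30, Pow(M, -1))) = Add(Rational(-109, 51), Mul(30, Pow(M, -1))))
Function('D')(j, C) = 51
Mul(Add(-15916, Function('D')(27, -44)), Pow(Add(Function('P')(Add(-1, Mul(-3, -3))), -45301), -1)) = Mul(Add(-15916, 51), Pow(Add(Add(Rational(-109, 51), Mul(30, Pow(Add(-1, Mul(-3, -3)), -1))), -45301), -1)) = Mul(-15865, Pow(Add(Add(Rational(-109, 51), Mul(30, Pow(Add(-1, 9), -1))), -45301), -1)) = Mul(-15865, Pow(Add(Add(Rational(-109, 51), Mul(30, Pow(8, -1))), -45301), -1)) = Mul(-15865, Pow(Add(Add(Rational(-109, 51), Mul(30, Rational(1, 8))), -45301), -1)) = Mul(-15865, Pow(Add(Add(Rational(-109, 51), Rational(15, 4)), -45301), -1)) = Mul(-15865, Pow(Add(Rational(329, 204), -45301), -1)) = Mul(-15865, Pow(Rational(-9241075, 204), -1)) = Mul(-15865, Rational(-204, 9241075)) = Rational(647292, 1848215)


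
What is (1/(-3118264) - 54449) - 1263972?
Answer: -4111184741145/3118264 ≈ -1.3184e+6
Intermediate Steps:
(1/(-3118264) - 54449) - 1263972 = (-1/3118264 - 54449) - 1263972 = -169786356537/3118264 - 1263972 = -4111184741145/3118264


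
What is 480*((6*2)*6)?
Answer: 34560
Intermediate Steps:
480*((6*2)*6) = 480*(12*6) = 480*72 = 34560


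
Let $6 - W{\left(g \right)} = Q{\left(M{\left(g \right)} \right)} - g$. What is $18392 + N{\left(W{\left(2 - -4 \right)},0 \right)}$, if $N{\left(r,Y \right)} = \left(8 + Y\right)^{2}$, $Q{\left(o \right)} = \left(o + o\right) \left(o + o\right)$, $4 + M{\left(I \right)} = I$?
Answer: $18456$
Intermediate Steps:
$M{\left(I \right)} = -4 + I$
$Q{\left(o \right)} = 4 o^{2}$ ($Q{\left(o \right)} = 2 o 2 o = 4 o^{2}$)
$W{\left(g \right)} = 6 + g - 4 \left(-4 + g\right)^{2}$ ($W{\left(g \right)} = 6 - \left(4 \left(-4 + g\right)^{2} - g\right) = 6 - \left(- g + 4 \left(-4 + g\right)^{2}\right) = 6 + \left(g - 4 \left(-4 + g\right)^{2}\right) = 6 + g - 4 \left(-4 + g\right)^{2}$)
$18392 + N{\left(W{\left(2 - -4 \right)},0 \right)} = 18392 + \left(8 + 0\right)^{2} = 18392 + 8^{2} = 18392 + 64 = 18456$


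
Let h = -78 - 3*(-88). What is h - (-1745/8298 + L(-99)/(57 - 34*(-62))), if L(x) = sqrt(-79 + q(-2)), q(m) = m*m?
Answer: 1545173/8298 - I*sqrt(3)/433 ≈ 186.21 - 0.0040001*I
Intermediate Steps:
q(m) = m**2
L(x) = 5*I*sqrt(3) (L(x) = sqrt(-79 + (-2)**2) = sqrt(-79 + 4) = sqrt(-75) = 5*I*sqrt(3))
h = 186 (h = -78 + 264 = 186)
h - (-1745/8298 + L(-99)/(57 - 34*(-62))) = 186 - (-1745/8298 + (5*I*sqrt(3))/(57 - 34*(-62))) = 186 - (-1745*1/8298 + (5*I*sqrt(3))/(57 + 2108)) = 186 - (-1745/8298 + (5*I*sqrt(3))/2165) = 186 - (-1745/8298 + (5*I*sqrt(3))*(1/2165)) = 186 - (-1745/8298 + I*sqrt(3)/433) = 186 + (1745/8298 - I*sqrt(3)/433) = 1545173/8298 - I*sqrt(3)/433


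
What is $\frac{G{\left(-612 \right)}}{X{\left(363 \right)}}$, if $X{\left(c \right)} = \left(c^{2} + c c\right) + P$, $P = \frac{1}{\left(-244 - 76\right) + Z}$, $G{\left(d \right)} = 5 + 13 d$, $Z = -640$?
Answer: $- \frac{7632960}{252996479} \approx -0.03017$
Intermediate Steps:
$P = - \frac{1}{960}$ ($P = \frac{1}{\left(-244 - 76\right) - 640} = \frac{1}{-320 - 640} = \frac{1}{-960} = - \frac{1}{960} \approx -0.0010417$)
$X{\left(c \right)} = - \frac{1}{960} + 2 c^{2}$ ($X{\left(c \right)} = \left(c^{2} + c c\right) - \frac{1}{960} = \left(c^{2} + c^{2}\right) - \frac{1}{960} = 2 c^{2} - \frac{1}{960} = - \frac{1}{960} + 2 c^{2}$)
$\frac{G{\left(-612 \right)}}{X{\left(363 \right)}} = \frac{5 + 13 \left(-612\right)}{- \frac{1}{960} + 2 \cdot 363^{2}} = \frac{5 - 7956}{- \frac{1}{960} + 2 \cdot 131769} = - \frac{7951}{- \frac{1}{960} + 263538} = - \frac{7951}{\frac{252996479}{960}} = \left(-7951\right) \frac{960}{252996479} = - \frac{7632960}{252996479}$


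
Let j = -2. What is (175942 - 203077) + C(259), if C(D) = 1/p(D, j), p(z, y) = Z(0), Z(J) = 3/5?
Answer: -81400/3 ≈ -27133.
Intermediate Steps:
Z(J) = ⅗ (Z(J) = 3*(⅕) = ⅗)
p(z, y) = ⅗
C(D) = 5/3 (C(D) = 1/(⅗) = 5/3)
(175942 - 203077) + C(259) = (175942 - 203077) + 5/3 = -27135 + 5/3 = -81400/3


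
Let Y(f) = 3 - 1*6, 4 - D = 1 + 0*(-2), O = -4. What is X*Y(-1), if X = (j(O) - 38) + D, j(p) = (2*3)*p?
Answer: 177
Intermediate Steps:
j(p) = 6*p
D = 3 (D = 4 - (1 + 0*(-2)) = 4 - (1 + 0) = 4 - 1*1 = 4 - 1 = 3)
Y(f) = -3 (Y(f) = 3 - 6 = -3)
X = -59 (X = (6*(-4) - 38) + 3 = (-24 - 38) + 3 = -62 + 3 = -59)
X*Y(-1) = -59*(-3) = 177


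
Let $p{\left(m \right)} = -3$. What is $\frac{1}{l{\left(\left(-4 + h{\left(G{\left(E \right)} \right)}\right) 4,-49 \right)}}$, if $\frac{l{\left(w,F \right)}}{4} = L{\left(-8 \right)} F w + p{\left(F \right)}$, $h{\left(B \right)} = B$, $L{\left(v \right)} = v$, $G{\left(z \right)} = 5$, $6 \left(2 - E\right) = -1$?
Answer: $\frac{1}{6260} \approx 0.00015974$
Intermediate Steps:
$E = \frac{13}{6}$ ($E = 2 - - \frac{1}{6} = 2 + \frac{1}{6} = \frac{13}{6} \approx 2.1667$)
$l{\left(w,F \right)} = -12 - 32 F w$ ($l{\left(w,F \right)} = 4 \left(- 8 F w - 3\right) = 4 \left(-3 - 8 F w\right) = -12 - 32 F w$)
$\frac{1}{l{\left(\left(-4 + h{\left(G{\left(E \right)} \right)}\right) 4,-49 \right)}} = \frac{1}{-12 - - 1568 \left(-4 + 5\right) 4} = \frac{1}{-12 - - 1568 \cdot 1 \cdot 4} = \frac{1}{-12 - \left(-1568\right) 4} = \frac{1}{-12 + 6272} = \frac{1}{6260}$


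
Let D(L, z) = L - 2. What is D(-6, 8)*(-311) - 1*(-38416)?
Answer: 40904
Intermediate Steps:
D(L, z) = -2 + L
D(-6, 8)*(-311) - 1*(-38416) = (-2 - 6)*(-311) - 1*(-38416) = -8*(-311) + 38416 = 2488 + 38416 = 40904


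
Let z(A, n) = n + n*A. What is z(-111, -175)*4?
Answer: 77000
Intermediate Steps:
z(A, n) = n + A*n
z(-111, -175)*4 = -175*(1 - 111)*4 = -175*(-110)*4 = 19250*4 = 77000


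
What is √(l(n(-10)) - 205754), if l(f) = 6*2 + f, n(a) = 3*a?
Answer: 2*I*√51443 ≈ 453.62*I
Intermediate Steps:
l(f) = 12 + f
√(l(n(-10)) - 205754) = √((12 + 3*(-10)) - 205754) = √((12 - 30) - 205754) = √(-18 - 205754) = √(-205772) = 2*I*√51443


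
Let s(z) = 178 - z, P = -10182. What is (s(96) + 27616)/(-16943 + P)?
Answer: -27698/27125 ≈ -1.0211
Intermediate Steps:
(s(96) + 27616)/(-16943 + P) = ((178 - 1*96) + 27616)/(-16943 - 10182) = ((178 - 96) + 27616)/(-27125) = (82 + 27616)*(-1/27125) = 27698*(-1/27125) = -27698/27125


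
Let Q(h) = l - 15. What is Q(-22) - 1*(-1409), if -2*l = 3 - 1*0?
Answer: 2785/2 ≈ 1392.5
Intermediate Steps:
l = -3/2 (l = -(3 - 1*0)/2 = -(3 + 0)/2 = -½*3 = -3/2 ≈ -1.5000)
Q(h) = -33/2 (Q(h) = -3/2 - 15 = -33/2)
Q(-22) - 1*(-1409) = -33/2 - 1*(-1409) = -33/2 + 1409 = 2785/2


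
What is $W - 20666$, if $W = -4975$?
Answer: $-25641$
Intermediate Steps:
$W - 20666 = -4975 - 20666 = -25641$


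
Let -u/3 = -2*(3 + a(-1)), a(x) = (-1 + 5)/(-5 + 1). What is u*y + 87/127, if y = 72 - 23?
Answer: 74763/127 ≈ 588.68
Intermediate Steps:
y = 49
a(x) = -1 (a(x) = 4/(-4) = 4*(-¼) = -1)
u = 12 (u = -(-6)*(3 - 1) = -(-6)*2 = -3*(-4) = 12)
u*y + 87/127 = 12*49 + 87/127 = 588 + 87*(1/127) = 588 + 87/127 = 74763/127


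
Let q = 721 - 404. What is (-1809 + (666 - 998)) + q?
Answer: -1824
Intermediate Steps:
q = 317
(-1809 + (666 - 998)) + q = (-1809 + (666 - 998)) + 317 = (-1809 - 332) + 317 = -2141 + 317 = -1824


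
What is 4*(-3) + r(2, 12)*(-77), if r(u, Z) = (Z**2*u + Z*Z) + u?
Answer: -33430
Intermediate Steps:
r(u, Z) = u + Z**2 + u*Z**2 (r(u, Z) = (u*Z**2 + Z**2) + u = (Z**2 + u*Z**2) + u = u + Z**2 + u*Z**2)
4*(-3) + r(2, 12)*(-77) = 4*(-3) + (2 + 12**2 + 2*12**2)*(-77) = -12 + (2 + 144 + 2*144)*(-77) = -12 + (2 + 144 + 288)*(-77) = -12 + 434*(-77) = -12 - 33418 = -33430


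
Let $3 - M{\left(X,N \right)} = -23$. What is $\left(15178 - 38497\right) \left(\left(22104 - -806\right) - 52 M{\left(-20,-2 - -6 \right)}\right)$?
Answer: $-502711002$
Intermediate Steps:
$M{\left(X,N \right)} = 26$ ($M{\left(X,N \right)} = 3 - -23 = 3 + 23 = 26$)
$\left(15178 - 38497\right) \left(\left(22104 - -806\right) - 52 M{\left(-20,-2 - -6 \right)}\right) = \left(15178 - 38497\right) \left(\left(22104 - -806\right) - 1352\right) = - 23319 \left(\left(22104 + 806\right) - 1352\right) = - 23319 \left(22910 - 1352\right) = \left(-23319\right) 21558 = -502711002$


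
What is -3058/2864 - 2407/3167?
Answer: -8289167/4535144 ≈ -1.8278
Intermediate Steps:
-3058/2864 - 2407/3167 = -3058*1/2864 - 2407*1/3167 = -1529/1432 - 2407/3167 = -8289167/4535144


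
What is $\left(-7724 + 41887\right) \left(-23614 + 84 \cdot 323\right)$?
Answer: $120185434$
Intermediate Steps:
$\left(-7724 + 41887\right) \left(-23614 + 84 \cdot 323\right) = 34163 \left(-23614 + 27132\right) = 34163 \cdot 3518 = 120185434$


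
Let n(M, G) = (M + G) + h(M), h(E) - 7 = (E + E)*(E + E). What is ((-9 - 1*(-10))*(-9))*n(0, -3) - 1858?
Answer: -1894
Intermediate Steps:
h(E) = 7 + 4*E**2 (h(E) = 7 + (E + E)*(E + E) = 7 + (2*E)*(2*E) = 7 + 4*E**2)
n(M, G) = 7 + G + M + 4*M**2 (n(M, G) = (M + G) + (7 + 4*M**2) = (G + M) + (7 + 4*M**2) = 7 + G + M + 4*M**2)
((-9 - 1*(-10))*(-9))*n(0, -3) - 1858 = ((-9 - 1*(-10))*(-9))*(7 - 3 + 0 + 4*0**2) - 1858 = ((-9 + 10)*(-9))*(7 - 3 + 0 + 4*0) - 1858 = (1*(-9))*(7 - 3 + 0 + 0) - 1858 = -9*4 - 1858 = -36 - 1858 = -1894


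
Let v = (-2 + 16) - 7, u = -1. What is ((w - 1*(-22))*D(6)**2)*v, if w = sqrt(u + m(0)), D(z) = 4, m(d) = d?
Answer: 2464 + 112*I ≈ 2464.0 + 112.0*I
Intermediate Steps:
v = 7 (v = 14 - 7 = 7)
w = I (w = sqrt(-1 + 0) = sqrt(-1) = I ≈ 1.0*I)
((w - 1*(-22))*D(6)**2)*v = ((I - 1*(-22))*4**2)*7 = ((I + 22)*16)*7 = ((22 + I)*16)*7 = (352 + 16*I)*7 = 2464 + 112*I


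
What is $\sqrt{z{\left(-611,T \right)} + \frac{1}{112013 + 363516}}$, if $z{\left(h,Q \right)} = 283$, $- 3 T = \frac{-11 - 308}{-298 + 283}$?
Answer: $\frac{2 \sqrt{15998544080133}}{475529} \approx 16.823$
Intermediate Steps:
$T = - \frac{319}{45}$ ($T = - \frac{\left(-11 - 308\right) \frac{1}{-298 + 283}}{3} = - \frac{\left(-319\right) \frac{1}{-15}}{3} = - \frac{\left(-319\right) \left(- \frac{1}{15}\right)}{3} = \left(- \frac{1}{3}\right) \frac{319}{15} = - \frac{319}{45} \approx -7.0889$)
$\sqrt{z{\left(-611,T \right)} + \frac{1}{112013 + 363516}} = \sqrt{283 + \frac{1}{112013 + 363516}} = \sqrt{283 + \frac{1}{475529}} = \sqrt{\frac{134574708}{475529}} = \frac{2 \sqrt{15998544080133}}{475529}$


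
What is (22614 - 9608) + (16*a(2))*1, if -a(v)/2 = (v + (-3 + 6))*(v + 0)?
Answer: 12686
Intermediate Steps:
a(v) = -2*v*(3 + v) (a(v) = -2*(v + (-3 + 6))*(v + 0) = -2*(v + 3)*v = -2*(3 + v)*v = -2*v*(3 + v))
(22614 - 9608) + (16*a(2))*1 = (22614 - 9608) + (16*(-2*2*(3 + 2)))*1 = 13006 + (16*(-2*2*5))*1 = 13006 + (16*(-20))*1 = 13006 - 320*1 = 13006 - 320 = 12686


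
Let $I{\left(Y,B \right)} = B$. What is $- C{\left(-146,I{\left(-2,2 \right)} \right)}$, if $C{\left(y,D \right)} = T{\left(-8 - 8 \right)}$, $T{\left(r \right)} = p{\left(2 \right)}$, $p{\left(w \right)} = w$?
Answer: $-2$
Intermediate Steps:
$T{\left(r \right)} = 2$
$C{\left(y,D \right)} = 2$
$- C{\left(-146,I{\left(-2,2 \right)} \right)} = \left(-1\right) 2 = -2$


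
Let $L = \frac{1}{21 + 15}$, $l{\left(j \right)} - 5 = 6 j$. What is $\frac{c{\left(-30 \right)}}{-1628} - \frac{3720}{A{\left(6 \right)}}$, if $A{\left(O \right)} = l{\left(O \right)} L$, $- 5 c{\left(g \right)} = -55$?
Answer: $- \frac{19820201}{6068} \approx -3266.3$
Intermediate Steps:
$l{\left(j \right)} = 5 + 6 j$
$L = \frac{1}{36} \approx 0.027778$
$c{\left(g \right)} = 11$ ($c{\left(g \right)} = \left(- \frac{1}{5}\right) \left(-55\right) = 11$)
$A{\left(O \right)} = \frac{5}{36} + \frac{O}{6}$ ($A{\left(O \right)} = \left(5 + 6 O\right) \frac{1}{36} = \frac{5}{36} + \frac{O}{6}$)
$\frac{c{\left(-30 \right)}}{-1628} - \frac{3720}{A{\left(6 \right)}} = \frac{11}{-1628} - \frac{3720}{\frac{5}{36} + \frac{1}{6} \cdot 6} = 11 \left(- \frac{1}{1628}\right) - \frac{3720}{\frac{5}{36} + 1} = - \frac{1}{148} - \frac{3720}{\frac{41}{36}} = - \frac{1}{148} - \frac{133920}{41} = - \frac{19820201}{6068}$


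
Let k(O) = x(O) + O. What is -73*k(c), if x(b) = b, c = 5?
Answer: -730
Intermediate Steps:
k(O) = 2*O (k(O) = O + O = 2*O)
-73*k(c) = -146*5 = -73*10 = -730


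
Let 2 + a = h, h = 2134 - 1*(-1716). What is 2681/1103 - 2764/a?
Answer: 1816949/1061086 ≈ 1.7123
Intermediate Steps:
h = 3850 (h = 2134 + 1716 = 3850)
a = 3848 (a = -2 + 3850 = 3848)
2681/1103 - 2764/a = 2681/1103 - 2764/3848 = 2681*(1/1103) - 2764*1/3848 = 2681/1103 - 691/962 = 1816949/1061086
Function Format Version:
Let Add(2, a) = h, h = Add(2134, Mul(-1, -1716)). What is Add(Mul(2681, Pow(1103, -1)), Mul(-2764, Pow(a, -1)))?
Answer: Rational(1816949, 1061086) ≈ 1.7123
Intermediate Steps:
h = 3850 (h = Add(2134, 1716) = 3850)
a = 3848 (a = Add(-2, 3850) = 3848)
Add(Mul(2681, Pow(1103, -1)), Mul(-2764, Pow(a, -1))) = Add(Mul(2681, Pow(1103, -1)), Mul(-2764, Pow(3848, -1))) = Add(Mul(2681, Rational(1, 1103)), Mul(-2764, Rational(1, 3848))) = Add(Rational(2681, 1103), Rational(-691, 962)) = Rational(1816949, 1061086)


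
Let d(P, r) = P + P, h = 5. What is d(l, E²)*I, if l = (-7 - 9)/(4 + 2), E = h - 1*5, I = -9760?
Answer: 156160/3 ≈ 52053.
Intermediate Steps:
E = 0 (E = 5 - 1*5 = 5 - 5 = 0)
l = -8/3 (l = -16/6 = -16*⅙ = -8/3 ≈ -2.6667)
d(P, r) = 2*P
d(l, E²)*I = (2*(-8/3))*(-9760) = -16/3*(-9760) = 156160/3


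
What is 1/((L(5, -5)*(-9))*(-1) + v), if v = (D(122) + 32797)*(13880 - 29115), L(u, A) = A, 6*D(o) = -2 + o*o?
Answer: -3/1612350655 ≈ -1.8606e-9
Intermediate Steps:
D(o) = -⅓ + o²/6 (D(o) = (-2 + o*o)/6 = (-2 + o²)/6 = -⅓ + o²/6)
v = -1612350520/3 (v = ((-⅓ + (⅙)*122²) + 32797)*(13880 - 29115) = ((-⅓ + (⅙)*14884) + 32797)*(-15235) = ((-⅓ + 7442/3) + 32797)*(-15235) = (7441/3 + 32797)*(-15235) = (105832/3)*(-15235) = -1612350520/3 ≈ -5.3745e+8)
1/((L(5, -5)*(-9))*(-1) + v) = 1/(-5*(-9)*(-1) - 1612350520/3) = 1/(45*(-1) - 1612350520/3) = 1/(-45 - 1612350520/3) = 1/(-1612350655/3) = -3/1612350655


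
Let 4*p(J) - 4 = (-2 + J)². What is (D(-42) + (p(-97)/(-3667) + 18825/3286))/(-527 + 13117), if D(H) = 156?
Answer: 3881478679/303413007160 ≈ 0.012793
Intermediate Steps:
p(J) = 1 + (-2 + J)²/4
(D(-42) + (p(-97)/(-3667) + 18825/3286))/(-527 + 13117) = (156 + ((1 + (-2 - 97)²/4)/(-3667) + 18825/3286))/(-527 + 13117) = (156 + ((1 + (¼)*(-99)²)*(-1/3667) + 18825*(1/3286)))/12590 = (156 + ((1 + (¼)*9801)*(-1/3667) + 18825/3286))*(1/12590) = (156 + ((1 + 9801/4)*(-1/3667) + 18825/3286))*(1/12590) = (156 + ((9805/4)*(-1/3667) + 18825/3286))*(1/12590) = (156 + (-9805/14668 + 18825/3286))*(1/12590) = (156 + 121952935/24099524)*(1/12590) = (3881478679/24099524)*(1/12590) = 3881478679/303413007160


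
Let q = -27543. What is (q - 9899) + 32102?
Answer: -5340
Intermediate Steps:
(q - 9899) + 32102 = (-27543 - 9899) + 32102 = -37442 + 32102 = -5340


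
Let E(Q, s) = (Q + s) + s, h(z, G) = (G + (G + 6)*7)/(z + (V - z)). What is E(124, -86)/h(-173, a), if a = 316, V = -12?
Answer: 288/1285 ≈ 0.22412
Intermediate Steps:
h(z, G) = -7/2 - 2*G/3 (h(z, G) = (G + (G + 6)*7)/(z + (-12 - z)) = (G + (6 + G)*7)/(-12) = (G + (42 + 7*G))*(-1/12) = (42 + 8*G)*(-1/12) = -7/2 - 2*G/3)
E(Q, s) = Q + 2*s
E(124, -86)/h(-173, a) = (124 + 2*(-86))/(-7/2 - ⅔*316) = (124 - 172)/(-7/2 - 632/3) = -48/(-1285/6) = -48*(-6/1285) = 288/1285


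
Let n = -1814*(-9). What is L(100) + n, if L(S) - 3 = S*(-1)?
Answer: 16229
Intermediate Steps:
L(S) = 3 - S (L(S) = 3 + S*(-1) = 3 - S)
n = 16326
L(100) + n = (3 - 1*100) + 16326 = (3 - 100) + 16326 = -97 + 16326 = 16229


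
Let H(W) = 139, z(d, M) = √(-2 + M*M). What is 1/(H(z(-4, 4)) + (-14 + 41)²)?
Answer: 1/868 ≈ 0.0011521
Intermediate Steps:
z(d, M) = √(-2 + M²)
1/(H(z(-4, 4)) + (-14 + 41)²) = 1/(139 + (-14 + 41)²) = 1/(139 + 27²) = 1/(139 + 729) = 1/868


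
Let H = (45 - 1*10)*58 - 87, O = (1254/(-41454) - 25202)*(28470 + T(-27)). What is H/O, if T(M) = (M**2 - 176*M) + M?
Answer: -4474729/1968958311716 ≈ -2.2726e-6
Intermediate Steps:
T(M) = M**2 - 175*M
O = -1968958311716/2303 (O = (1254/(-41454) - 25202)*(28470 - 27*(-175 - 27)) = (1254*(-1/41454) - 25202)*(28470 - 27*(-202)) = (-209/6909 - 25202)*(28470 + 5454) = -174120827/6909*33924 = -1968958311716/2303 ≈ -8.5495e+8)
H = 1943 (H = (45 - 10)*58 - 87 = 35*58 - 87 = 2030 - 87 = 1943)
H/O = 1943/(-1968958311716/2303) = 1943*(-2303/1968958311716) = -4474729/1968958311716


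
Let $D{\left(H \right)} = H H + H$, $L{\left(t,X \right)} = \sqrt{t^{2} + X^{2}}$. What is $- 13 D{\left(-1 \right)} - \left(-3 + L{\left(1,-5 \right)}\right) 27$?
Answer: $81 - 27 \sqrt{26} \approx -56.674$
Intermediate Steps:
$L{\left(t,X \right)} = \sqrt{X^{2} + t^{2}}$
$D{\left(H \right)} = H + H^{2}$ ($D{\left(H \right)} = H^{2} + H = H + H^{2}$)
$- 13 D{\left(-1 \right)} - \left(-3 + L{\left(1,-5 \right)}\right) 27 = - 13 \left(- (1 - 1)\right) - \left(-3 + \sqrt{\left(-5\right)^{2} + 1^{2}}\right) 27 = - 13 \left(\left(-1\right) 0\right) - \left(-3 + \sqrt{25 + 1}\right) 27 = \left(-13\right) 0 - \left(-3 + \sqrt{26}\right) 27 = 0 - \left(-81 + 27 \sqrt{26}\right) = 0 + \left(81 - 27 \sqrt{26}\right) = 81 - 27 \sqrt{26}$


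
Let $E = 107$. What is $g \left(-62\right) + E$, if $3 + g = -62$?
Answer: $4137$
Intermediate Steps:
$g = -65$ ($g = -3 - 62 = -65$)
$g \left(-62\right) + E = \left(-65\right) \left(-62\right) + 107 = 4030 + 107 = 4137$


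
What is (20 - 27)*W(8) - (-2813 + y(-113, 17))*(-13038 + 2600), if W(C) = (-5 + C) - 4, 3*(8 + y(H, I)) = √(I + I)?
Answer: -29445591 + 10438*√34/3 ≈ -2.9425e+7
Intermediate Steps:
y(H, I) = -8 + √2*√I/3 (y(H, I) = -8 + √(I + I)/3 = -8 + √(2*I)/3 = -8 + (√2*√I)/3 = -8 + √2*√I/3)
W(C) = -9 + C
(20 - 27)*W(8) - (-2813 + y(-113, 17))*(-13038 + 2600) = (20 - 27)*(-9 + 8) - (-2813 + (-8 + √2*√17/3))*(-13038 + 2600) = -7*(-1) - (-2813 + (-8 + √34/3))*(-10438) = 7 - (-2821 + √34/3)*(-10438) = 7 - (29445598 - 10438*√34/3) = 7 + (-29445598 + 10438*√34/3) = -29445591 + 10438*√34/3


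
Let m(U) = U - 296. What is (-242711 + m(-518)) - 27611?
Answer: -271136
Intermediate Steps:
m(U) = -296 + U
(-242711 + m(-518)) - 27611 = (-242711 + (-296 - 518)) - 27611 = (-242711 - 814) - 27611 = -243525 - 27611 = -271136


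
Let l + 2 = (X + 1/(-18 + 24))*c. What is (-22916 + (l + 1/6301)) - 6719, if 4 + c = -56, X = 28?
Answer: -197391426/6301 ≈ -31327.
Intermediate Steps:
c = -60 (c = -4 - 56 = -60)
l = -1692 (l = -2 + (28 + 1/(-18 + 24))*(-60) = -2 + (28 + 1/6)*(-60) = -2 + (28 + ⅙)*(-60) = -2 + (169/6)*(-60) = -2 - 1690 = -1692)
(-22916 + (l + 1/6301)) - 6719 = (-22916 + (-1692 + 1/6301)) - 6719 = (-22916 - 10661291/6301) - 6719 = -155055007/6301 - 6719 = -197391426/6301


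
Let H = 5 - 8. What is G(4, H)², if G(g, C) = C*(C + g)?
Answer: 9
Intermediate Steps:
H = -3
G(4, H)² = (-3*(-3 + 4))² = (-3*1)² = (-3)² = 9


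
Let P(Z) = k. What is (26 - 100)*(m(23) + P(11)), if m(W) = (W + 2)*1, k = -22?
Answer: -222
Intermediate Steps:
P(Z) = -22
m(W) = 2 + W (m(W) = (2 + W)*1 = 2 + W)
(26 - 100)*(m(23) + P(11)) = (26 - 100)*((2 + 23) - 22) = -74*(25 - 22) = -74*3 = -222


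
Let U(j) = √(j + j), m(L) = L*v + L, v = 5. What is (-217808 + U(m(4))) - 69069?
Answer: -286877 + 4*√3 ≈ -2.8687e+5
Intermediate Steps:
m(L) = 6*L (m(L) = L*5 + L = 5*L + L = 6*L)
U(j) = √2*√j (U(j) = √(2*j) = √2*√j)
(-217808 + U(m(4))) - 69069 = (-217808 + √2*√(6*4)) - 69069 = (-217808 + √2*√24) - 69069 = (-217808 + √2*(2*√6)) - 69069 = (-217808 + 4*√3) - 69069 = -286877 + 4*√3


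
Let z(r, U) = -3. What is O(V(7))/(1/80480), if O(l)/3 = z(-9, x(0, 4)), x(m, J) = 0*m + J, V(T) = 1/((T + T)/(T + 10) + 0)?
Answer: -724320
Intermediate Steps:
V(T) = (10 + T)/(2*T) (V(T) = 1/((2*T)/(10 + T) + 0) = 1/(2*T/(10 + T) + 0) = 1/(2*T/(10 + T)) = (10 + T)/(2*T))
x(m, J) = J (x(m, J) = 0 + J = J)
O(l) = -9 (O(l) = 3*(-3) = -9)
O(V(7))/(1/80480) = -9/(1/80480) = -9/1/80480 = -9*80480 = -724320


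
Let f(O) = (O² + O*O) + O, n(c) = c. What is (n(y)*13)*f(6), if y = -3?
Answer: -3042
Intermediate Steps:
f(O) = O + 2*O² (f(O) = (O² + O²) + O = 2*O² + O = O + 2*O²)
(n(y)*13)*f(6) = (-3*13)*(6*(1 + 2*6)) = -234*(1 + 12) = -234*13 = -39*78 = -3042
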